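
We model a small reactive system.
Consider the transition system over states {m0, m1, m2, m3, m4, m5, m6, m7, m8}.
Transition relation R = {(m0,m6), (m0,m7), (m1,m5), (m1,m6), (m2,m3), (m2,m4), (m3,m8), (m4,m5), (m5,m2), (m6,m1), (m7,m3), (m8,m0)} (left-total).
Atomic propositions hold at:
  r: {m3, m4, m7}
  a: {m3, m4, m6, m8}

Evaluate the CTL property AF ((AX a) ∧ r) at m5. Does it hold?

Sat(AX a) = {s : every successor in {m3, m4, m6, m8}} = {m2, m3, m7}
Sat((AX a) ∧ r) = {m3, m7}
AF ((AX a) ∧ r): least fixpoint, start Z0 = {m3, m7}, add states with every successor in Z. Already a fixed point.
Sat(AF ((AX a) ∧ r)) = {m3, m7}
m5 ∉ Sat(AF ((AX a) ∧ r)) = {m3, m7}, so the formula does not hold at m5.

No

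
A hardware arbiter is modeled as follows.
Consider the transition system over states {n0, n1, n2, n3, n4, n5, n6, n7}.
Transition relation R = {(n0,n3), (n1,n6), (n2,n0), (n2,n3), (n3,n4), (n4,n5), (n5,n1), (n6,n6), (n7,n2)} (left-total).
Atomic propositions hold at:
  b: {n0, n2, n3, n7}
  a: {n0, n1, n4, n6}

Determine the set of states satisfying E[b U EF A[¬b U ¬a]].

{n0, n2, n3, n4, n5, n7}

Sat(¬b) = {n1, n4, n5, n6}
Sat(¬a) = {n2, n3, n5, n7}
A[¬b U ¬a]: least fixpoint, start Z0 = Sat(¬a) = {n2, n3, n5, n7}, add states in Sat(¬b) with every successor in Z. Z1 = {n2, n3, n4, n5, n7}; fixed.
Sat(A[¬b U ¬a]) = {n2, n3, n4, n5, n7}
EF A[¬b U ¬a]: least fixpoint, start Z0 = {n2, n3, n4, n5, n7}, add states with some successor in Z. Z1 = {n0, n2, n3, n4, n5, n7}; fixed.
Sat(EF A[¬b U ¬a]) = {n0, n2, n3, n4, n5, n7}
E[b U EF A[¬b U ¬a]]: least fixpoint, start Z0 = Sat(EF A[¬b U ¬a]) = {n0, n2, n3, n4, n5, n7}, add states in Sat(b) with some successor in Z. Already a fixed point.
Sat(E[b U EF A[¬b U ¬a]]) = {n0, n2, n3, n4, n5, n7}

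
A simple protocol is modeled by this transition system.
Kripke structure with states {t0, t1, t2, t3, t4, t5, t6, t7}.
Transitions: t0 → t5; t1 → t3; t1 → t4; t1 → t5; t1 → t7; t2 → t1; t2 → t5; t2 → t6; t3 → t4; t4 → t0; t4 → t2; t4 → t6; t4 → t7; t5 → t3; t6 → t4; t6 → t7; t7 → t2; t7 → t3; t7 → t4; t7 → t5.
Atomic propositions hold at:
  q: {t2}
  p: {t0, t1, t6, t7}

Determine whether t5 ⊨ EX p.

No

Sat(EX p) = {s : some successor in {t0, t1, t6, t7}} = {t1, t2, t4, t6}
t5 ∉ Sat(EX p) = {t1, t2, t4, t6}, so the formula does not hold at t5.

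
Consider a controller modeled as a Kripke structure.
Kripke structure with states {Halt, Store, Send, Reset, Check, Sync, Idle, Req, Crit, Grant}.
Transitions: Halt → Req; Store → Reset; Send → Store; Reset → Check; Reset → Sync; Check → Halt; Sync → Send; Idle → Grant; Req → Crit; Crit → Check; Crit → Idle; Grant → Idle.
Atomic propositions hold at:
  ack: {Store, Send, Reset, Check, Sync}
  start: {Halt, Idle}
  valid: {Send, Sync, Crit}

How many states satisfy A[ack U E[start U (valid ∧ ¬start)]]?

3

Sat(¬start) = {Store, Send, Reset, Check, Sync, Req, Crit, Grant}
Sat(valid ∧ ¬start) = {Send, Sync, Crit}
E[start U (valid ∧ ¬start)]: least fixpoint, start Z0 = Sat((valid ∧ ¬start)) = {Send, Sync, Crit}, add states in Sat(start) with some successor in Z. Already a fixed point.
Sat(E[start U (valid ∧ ¬start)]) = {Send, Sync, Crit}
A[ack U E[start U (valid ∧ ¬start)]]: least fixpoint, start Z0 = Sat(E[start U (valid ∧ ¬start)]) = {Send, Sync, Crit}, add states in Sat(ack) with every successor in Z. Already a fixed point.
Sat(A[ack U E[start U (valid ∧ ¬start)]]) = {Send, Sync, Crit}
|Sat(A[ack U E[start U (valid ∧ ¬start)]])| = |{Send, Sync, Crit}| = 3.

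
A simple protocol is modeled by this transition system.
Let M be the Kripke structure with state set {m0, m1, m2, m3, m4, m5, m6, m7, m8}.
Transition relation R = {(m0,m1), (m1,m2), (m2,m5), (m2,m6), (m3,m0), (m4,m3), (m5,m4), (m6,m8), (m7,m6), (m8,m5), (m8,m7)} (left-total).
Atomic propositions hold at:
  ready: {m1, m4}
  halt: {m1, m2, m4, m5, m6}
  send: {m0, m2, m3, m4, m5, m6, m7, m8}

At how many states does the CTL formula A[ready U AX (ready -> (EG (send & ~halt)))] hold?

Sat(~halt) = {m0, m3, m7, m8}
Sat(send & ~halt) = {m0, m3, m7, m8}
EG (send & ~halt): greatest fixpoint, start Z0 = {m0, m3, m7, m8}, keep only states in Sat with some successor in Z. Z1 = {m3, m8}; Z2 = ∅; fixed.
Sat(EG (send & ~halt)) = ∅
Sat(ready -> (EG (send & ~halt))) = {m0, m2, m3, m5, m6, m7, m8}
Sat(AX (ready -> (EG (send & ~halt)))) = {s : every successor in {m0, m2, m3, m5, m6, m7, m8}} = {m1, m2, m3, m4, m6, m7, m8}
A[ready U AX (ready -> (EG (send & ~halt)))]: least fixpoint, start Z0 = Sat(AX (ready -> (EG (send & ~halt)))) = {m1, m2, m3, m4, m6, m7, m8}, add states in Sat(ready) with every successor in Z. Already a fixed point.
Sat(A[ready U AX (ready -> (EG (send & ~halt)))]) = {m1, m2, m3, m4, m6, m7, m8}
|Sat(A[ready U AX (ready -> (EG (send & ~halt)))])| = |{m1, m2, m3, m4, m6, m7, m8}| = 7.

7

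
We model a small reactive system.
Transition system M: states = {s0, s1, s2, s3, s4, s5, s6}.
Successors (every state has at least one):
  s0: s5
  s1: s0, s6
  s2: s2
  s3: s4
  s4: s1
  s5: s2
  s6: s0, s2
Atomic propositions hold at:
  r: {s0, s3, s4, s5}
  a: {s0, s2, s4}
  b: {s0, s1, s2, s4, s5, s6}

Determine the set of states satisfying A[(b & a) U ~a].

Sat(b & a) = {s0, s2, s4}
Sat(~a) = {s1, s3, s5, s6}
A[(b & a) U ~a]: least fixpoint, start Z0 = Sat(~a) = {s1, s3, s5, s6}, add states in Sat(b & a) with every successor in Z. Z1 = {s0, s1, s3, s4, s5, s6}; fixed.
Sat(A[(b & a) U ~a]) = {s0, s1, s3, s4, s5, s6}

{s0, s1, s3, s4, s5, s6}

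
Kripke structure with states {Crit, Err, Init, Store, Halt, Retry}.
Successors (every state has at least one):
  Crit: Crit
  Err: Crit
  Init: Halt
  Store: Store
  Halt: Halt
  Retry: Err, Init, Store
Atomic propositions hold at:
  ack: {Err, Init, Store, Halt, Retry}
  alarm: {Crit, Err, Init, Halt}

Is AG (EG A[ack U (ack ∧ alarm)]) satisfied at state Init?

Yes

Sat(ack ∧ alarm) = {Err, Init, Halt}
A[ack U (ack ∧ alarm)]: least fixpoint, start Z0 = Sat((ack ∧ alarm)) = {Err, Init, Halt}, add states in Sat(ack) with every successor in Z. Already a fixed point.
Sat(A[ack U (ack ∧ alarm)]) = {Err, Init, Halt}
EG A[ack U (ack ∧ alarm)]: greatest fixpoint, start Z0 = {Err, Init, Halt}, keep only states in Sat with some successor in Z. Z1 = {Init, Halt}; fixed.
Sat(EG A[ack U (ack ∧ alarm)]) = {Init, Halt}
AG (EG A[ack U (ack ∧ alarm)]): greatest fixpoint, start Z0 = {Init, Halt}, keep only states in Sat with every successor in Z. Already a fixed point.
Sat(AG (EG A[ack U (ack ∧ alarm)])) = {Init, Halt}
Init ∈ Sat(AG (EG A[ack U (ack ∧ alarm)])) = {Init, Halt}, so the formula holds at Init.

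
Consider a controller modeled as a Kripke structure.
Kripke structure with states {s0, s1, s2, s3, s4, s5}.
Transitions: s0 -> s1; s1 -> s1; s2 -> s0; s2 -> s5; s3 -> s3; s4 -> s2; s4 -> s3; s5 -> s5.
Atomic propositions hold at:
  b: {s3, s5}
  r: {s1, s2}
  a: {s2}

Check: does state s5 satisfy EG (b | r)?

Sat(b | r) = {s1, s2, s3, s5}
EG (b | r): greatest fixpoint, start Z0 = {s1, s2, s3, s5}, keep only states in Sat with some successor in Z. Already a fixed point.
Sat(EG (b | r)) = {s1, s2, s3, s5}
s5 ∈ Sat(EG (b | r)) = {s1, s2, s3, s5}, so the formula holds at s5.

Yes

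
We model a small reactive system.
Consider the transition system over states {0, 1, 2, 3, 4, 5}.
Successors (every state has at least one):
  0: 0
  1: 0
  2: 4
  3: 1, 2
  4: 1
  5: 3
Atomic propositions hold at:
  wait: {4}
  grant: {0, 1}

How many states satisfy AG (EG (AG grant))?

AG grant: greatest fixpoint, start Z0 = {0, 1}, keep only states in Sat with every successor in Z. Already a fixed point.
Sat(AG grant) = {0, 1}
EG (AG grant): greatest fixpoint, start Z0 = {0, 1}, keep only states in Sat with some successor in Z. Already a fixed point.
Sat(EG (AG grant)) = {0, 1}
AG (EG (AG grant)): greatest fixpoint, start Z0 = {0, 1}, keep only states in Sat with every successor in Z. Already a fixed point.
Sat(AG (EG (AG grant))) = {0, 1}
|Sat(AG (EG (AG grant)))| = |{0, 1}| = 2.

2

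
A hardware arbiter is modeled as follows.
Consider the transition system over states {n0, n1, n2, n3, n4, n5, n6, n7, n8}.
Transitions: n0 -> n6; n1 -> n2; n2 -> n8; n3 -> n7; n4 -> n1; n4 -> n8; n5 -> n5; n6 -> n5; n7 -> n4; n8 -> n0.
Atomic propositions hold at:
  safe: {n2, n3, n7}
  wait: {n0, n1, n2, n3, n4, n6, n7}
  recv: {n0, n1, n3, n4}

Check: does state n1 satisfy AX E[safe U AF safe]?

Yes

AF safe: least fixpoint, start Z0 = {n2, n3, n7}, add states with every successor in Z. Z1 = {n1, n2, n3, n7}; fixed.
Sat(AF safe) = {n1, n2, n3, n7}
E[safe U AF safe]: least fixpoint, start Z0 = Sat(AF safe) = {n1, n2, n3, n7}, add states in Sat(safe) with some successor in Z. Already a fixed point.
Sat(E[safe U AF safe]) = {n1, n2, n3, n7}
Sat(AX E[safe U AF safe]) = {s : every successor in {n1, n2, n3, n7}} = {n1, n3}
n1 ∈ Sat(AX E[safe U AF safe]) = {n1, n3}, so the formula holds at n1.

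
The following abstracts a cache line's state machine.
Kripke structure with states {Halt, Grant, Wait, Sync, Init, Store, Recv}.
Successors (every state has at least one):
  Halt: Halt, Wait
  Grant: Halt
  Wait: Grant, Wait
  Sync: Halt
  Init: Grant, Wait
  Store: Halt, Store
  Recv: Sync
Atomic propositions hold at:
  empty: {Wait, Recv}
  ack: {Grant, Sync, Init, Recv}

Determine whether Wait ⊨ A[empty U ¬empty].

Sat(¬empty) = {Halt, Grant, Sync, Init, Store}
A[empty U ¬empty]: least fixpoint, start Z0 = Sat(¬empty) = {Halt, Grant, Sync, Init, Store}, add states in Sat(empty) with every successor in Z. Z1 = {Halt, Grant, Sync, Init, Store, Recv}; fixed.
Sat(A[empty U ¬empty]) = {Halt, Grant, Sync, Init, Store, Recv}
Wait ∉ Sat(A[empty U ¬empty]) = {Halt, Grant, Sync, Init, Store, Recv}, so the formula does not hold at Wait.

No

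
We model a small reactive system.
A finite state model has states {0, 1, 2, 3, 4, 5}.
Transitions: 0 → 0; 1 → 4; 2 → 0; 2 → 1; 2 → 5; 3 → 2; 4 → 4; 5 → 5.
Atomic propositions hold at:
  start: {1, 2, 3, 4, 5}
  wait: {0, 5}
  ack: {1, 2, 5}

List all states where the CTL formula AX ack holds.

Sat(AX ack) = {s : every successor in {1, 2, 5}} = {3, 5}

{3, 5}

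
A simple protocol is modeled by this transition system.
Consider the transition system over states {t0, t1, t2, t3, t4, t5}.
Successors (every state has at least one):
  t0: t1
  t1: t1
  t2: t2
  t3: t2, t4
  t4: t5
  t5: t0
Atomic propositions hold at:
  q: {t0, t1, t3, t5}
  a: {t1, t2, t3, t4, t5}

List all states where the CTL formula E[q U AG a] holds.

AG a: greatest fixpoint, start Z0 = {t1, t2, t3, t4, t5}, keep only states in Sat with every successor in Z. Z1 = {t1, t2, t3, t4}; Z2 = {t1, t2, t3}; Z3 = {t1, t2}; fixed.
Sat(AG a) = {t1, t2}
E[q U AG a]: least fixpoint, start Z0 = Sat(AG a) = {t1, t2}, add states in Sat(q) with some successor in Z. Z1 = {t0, t1, t2, t3}; Z2 = {t0, t1, t2, t3, t5}; fixed.
Sat(E[q U AG a]) = {t0, t1, t2, t3, t5}

{t0, t1, t2, t3, t5}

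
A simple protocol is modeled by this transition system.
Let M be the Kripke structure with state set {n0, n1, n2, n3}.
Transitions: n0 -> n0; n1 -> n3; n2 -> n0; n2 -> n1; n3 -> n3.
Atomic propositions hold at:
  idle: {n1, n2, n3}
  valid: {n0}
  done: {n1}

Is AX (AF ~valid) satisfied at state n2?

No

Sat(~valid) = {n1, n2, n3}
AF ~valid: least fixpoint, start Z0 = {n1, n2, n3}, add states with every successor in Z. Already a fixed point.
Sat(AF ~valid) = {n1, n2, n3}
Sat(AX (AF ~valid)) = {s : every successor in {n1, n2, n3}} = {n1, n3}
n2 ∉ Sat(AX (AF ~valid)) = {n1, n3}, so the formula does not hold at n2.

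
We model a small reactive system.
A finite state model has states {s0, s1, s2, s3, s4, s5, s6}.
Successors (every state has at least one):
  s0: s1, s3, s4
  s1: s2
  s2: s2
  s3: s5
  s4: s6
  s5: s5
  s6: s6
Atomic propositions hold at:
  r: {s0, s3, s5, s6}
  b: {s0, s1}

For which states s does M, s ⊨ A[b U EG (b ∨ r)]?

Sat(b ∨ r) = {s0, s1, s3, s5, s6}
EG (b ∨ r): greatest fixpoint, start Z0 = {s0, s1, s3, s5, s6}, keep only states in Sat with some successor in Z. Z1 = {s0, s3, s5, s6}; fixed.
Sat(EG (b ∨ r)) = {s0, s3, s5, s6}
A[b U EG (b ∨ r)]: least fixpoint, start Z0 = Sat(EG (b ∨ r)) = {s0, s3, s5, s6}, add states in Sat(b) with every successor in Z. Already a fixed point.
Sat(A[b U EG (b ∨ r)]) = {s0, s3, s5, s6}

{s0, s3, s5, s6}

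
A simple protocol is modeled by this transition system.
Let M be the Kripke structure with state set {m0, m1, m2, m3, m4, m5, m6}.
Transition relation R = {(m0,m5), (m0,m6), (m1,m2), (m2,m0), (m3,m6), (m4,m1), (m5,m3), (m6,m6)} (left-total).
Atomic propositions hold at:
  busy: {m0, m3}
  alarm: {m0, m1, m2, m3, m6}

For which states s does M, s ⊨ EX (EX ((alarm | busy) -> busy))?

Sat(alarm | busy) = {m0, m1, m2, m3, m6}
Sat((alarm | busy) -> busy) = {m0, m3, m4, m5}
Sat(EX ((alarm | busy) -> busy)) = {s : some successor in {m0, m3, m4, m5}} = {m0, m2, m5}
Sat(EX (EX ((alarm | busy) -> busy))) = {s : some successor in {m0, m2, m5}} = {m0, m1, m2}

{m0, m1, m2}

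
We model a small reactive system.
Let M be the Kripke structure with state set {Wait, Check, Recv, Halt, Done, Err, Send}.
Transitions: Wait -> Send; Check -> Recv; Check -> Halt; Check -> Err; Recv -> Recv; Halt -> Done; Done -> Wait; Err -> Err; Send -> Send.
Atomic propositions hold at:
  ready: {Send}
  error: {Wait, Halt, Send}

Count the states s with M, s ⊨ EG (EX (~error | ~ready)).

3

Sat(~error) = {Check, Recv, Done, Err}
Sat(~ready) = {Wait, Check, Recv, Halt, Done, Err}
Sat(~error | ~ready) = {Wait, Check, Recv, Halt, Done, Err}
Sat(EX (~error | ~ready)) = {s : some successor in {Wait, Check, Recv, Halt, Done, Err}} = {Check, Recv, Halt, Done, Err}
EG (EX (~error | ~ready)): greatest fixpoint, start Z0 = {Check, Recv, Halt, Done, Err}, keep only states in Sat with some successor in Z. Z1 = {Check, Recv, Halt, Err}; Z2 = {Check, Recv, Err}; fixed.
Sat(EG (EX (~error | ~ready))) = {Check, Recv, Err}
|Sat(EG (EX (~error | ~ready)))| = |{Check, Recv, Err}| = 3.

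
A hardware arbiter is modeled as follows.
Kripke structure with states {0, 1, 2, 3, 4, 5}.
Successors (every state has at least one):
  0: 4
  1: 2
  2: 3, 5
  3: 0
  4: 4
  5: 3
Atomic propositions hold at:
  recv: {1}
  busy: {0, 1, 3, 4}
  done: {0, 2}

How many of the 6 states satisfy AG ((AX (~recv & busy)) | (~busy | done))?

5

Sat(~recv) = {0, 2, 3, 4, 5}
Sat(~recv & busy) = {0, 3, 4}
Sat(AX (~recv & busy)) = {s : every successor in {0, 3, 4}} = {0, 3, 4, 5}
Sat(~busy) = {2, 5}
Sat(~busy | done) = {0, 2, 5}
Sat((AX (~recv & busy)) | (~busy | done)) = {0, 2, 3, 4, 5}
AG ((AX (~recv & busy)) | (~busy | done)): greatest fixpoint, start Z0 = {0, 2, 3, 4, 5}, keep only states in Sat with every successor in Z. Already a fixed point.
Sat(AG ((AX (~recv & busy)) | (~busy | done))) = {0, 2, 3, 4, 5}
|Sat(AG ((AX (~recv & busy)) | (~busy | done)))| = |{0, 2, 3, 4, 5}| = 5.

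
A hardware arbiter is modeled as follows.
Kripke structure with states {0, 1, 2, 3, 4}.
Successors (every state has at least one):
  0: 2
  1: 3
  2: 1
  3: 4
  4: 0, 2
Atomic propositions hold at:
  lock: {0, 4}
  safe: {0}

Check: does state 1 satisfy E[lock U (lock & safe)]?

Sat(lock & safe) = {0}
E[lock U (lock & safe)]: least fixpoint, start Z0 = Sat((lock & safe)) = {0}, add states in Sat(lock) with some successor in Z. Z1 = {0, 4}; fixed.
Sat(E[lock U (lock & safe)]) = {0, 4}
1 ∉ Sat(E[lock U (lock & safe)]) = {0, 4}, so the formula does not hold at 1.

No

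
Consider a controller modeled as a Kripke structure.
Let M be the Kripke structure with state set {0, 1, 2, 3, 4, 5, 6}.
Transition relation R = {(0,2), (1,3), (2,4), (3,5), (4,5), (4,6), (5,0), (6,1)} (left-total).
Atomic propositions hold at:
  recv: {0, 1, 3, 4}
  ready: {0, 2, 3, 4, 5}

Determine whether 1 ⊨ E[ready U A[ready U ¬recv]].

Sat(¬recv) = {2, 5, 6}
A[ready U ¬recv]: least fixpoint, start Z0 = Sat(¬recv) = {2, 5, 6}, add states in Sat(ready) with every successor in Z. Z1 = {0, 2, 3, 4, 5, 6}; fixed.
Sat(A[ready U ¬recv]) = {0, 2, 3, 4, 5, 6}
E[ready U A[ready U ¬recv]]: least fixpoint, start Z0 = Sat(A[ready U ¬recv]) = {0, 2, 3, 4, 5, 6}, add states in Sat(ready) with some successor in Z. Already a fixed point.
Sat(E[ready U A[ready U ¬recv]]) = {0, 2, 3, 4, 5, 6}
1 ∉ Sat(E[ready U A[ready U ¬recv]]) = {0, 2, 3, 4, 5, 6}, so the formula does not hold at 1.

No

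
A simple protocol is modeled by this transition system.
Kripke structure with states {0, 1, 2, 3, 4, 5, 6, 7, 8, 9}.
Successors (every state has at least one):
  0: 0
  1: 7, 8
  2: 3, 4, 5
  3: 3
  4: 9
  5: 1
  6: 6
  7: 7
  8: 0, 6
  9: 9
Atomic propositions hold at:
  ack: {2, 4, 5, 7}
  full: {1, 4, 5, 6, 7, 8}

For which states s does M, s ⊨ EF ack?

{1, 2, 4, 5, 7}

EF ack: least fixpoint, start Z0 = {2, 4, 5, 7}, add states with some successor in Z. Z1 = {1, 2, 4, 5, 7}; fixed.
Sat(EF ack) = {1, 2, 4, 5, 7}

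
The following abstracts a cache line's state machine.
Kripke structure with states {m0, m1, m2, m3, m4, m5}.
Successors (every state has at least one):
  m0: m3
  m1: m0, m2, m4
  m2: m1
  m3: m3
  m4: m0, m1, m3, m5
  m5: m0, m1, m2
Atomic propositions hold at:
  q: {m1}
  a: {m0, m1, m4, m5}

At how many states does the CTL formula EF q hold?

4

EF q: least fixpoint, start Z0 = {m1}, add states with some successor in Z. Z1 = {m1, m2, m4, m5}; fixed.
Sat(EF q) = {m1, m2, m4, m5}
|Sat(EF q)| = |{m1, m2, m4, m5}| = 4.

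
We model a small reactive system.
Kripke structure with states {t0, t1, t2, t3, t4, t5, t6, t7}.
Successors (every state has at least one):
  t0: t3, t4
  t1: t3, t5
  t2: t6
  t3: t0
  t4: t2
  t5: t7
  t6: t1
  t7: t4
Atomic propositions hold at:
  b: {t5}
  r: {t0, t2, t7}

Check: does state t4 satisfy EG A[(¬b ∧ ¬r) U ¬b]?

Sat(¬b) = {t0, t1, t2, t3, t4, t6, t7}
Sat(¬r) = {t1, t3, t4, t5, t6}
Sat(¬b ∧ ¬r) = {t1, t3, t4, t6}
A[(¬b ∧ ¬r) U ¬b]: least fixpoint, start Z0 = Sat(¬b) = {t0, t1, t2, t3, t4, t6, t7}, add states in Sat(¬b ∧ ¬r) with every successor in Z. Already a fixed point.
Sat(A[(¬b ∧ ¬r) U ¬b]) = {t0, t1, t2, t3, t4, t6, t7}
EG A[(¬b ∧ ¬r) U ¬b]: greatest fixpoint, start Z0 = {t0, t1, t2, t3, t4, t6, t7}, keep only states in Sat with some successor in Z. Already a fixed point.
Sat(EG A[(¬b ∧ ¬r) U ¬b]) = {t0, t1, t2, t3, t4, t6, t7}
t4 ∈ Sat(EG A[(¬b ∧ ¬r) U ¬b]) = {t0, t1, t2, t3, t4, t6, t7}, so the formula holds at t4.

Yes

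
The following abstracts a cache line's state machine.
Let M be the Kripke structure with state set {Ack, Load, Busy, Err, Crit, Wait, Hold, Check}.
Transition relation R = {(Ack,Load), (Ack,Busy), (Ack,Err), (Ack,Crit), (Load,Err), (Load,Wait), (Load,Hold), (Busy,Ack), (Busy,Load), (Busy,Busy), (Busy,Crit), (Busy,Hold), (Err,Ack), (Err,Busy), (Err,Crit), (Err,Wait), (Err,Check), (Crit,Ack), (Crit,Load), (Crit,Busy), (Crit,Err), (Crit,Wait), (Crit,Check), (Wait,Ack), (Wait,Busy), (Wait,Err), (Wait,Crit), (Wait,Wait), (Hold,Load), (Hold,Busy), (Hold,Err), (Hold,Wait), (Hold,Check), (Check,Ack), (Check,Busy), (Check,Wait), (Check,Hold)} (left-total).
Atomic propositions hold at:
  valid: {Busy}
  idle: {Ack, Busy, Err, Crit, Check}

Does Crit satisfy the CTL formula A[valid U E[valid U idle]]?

E[valid U idle]: least fixpoint, start Z0 = Sat(idle) = {Ack, Busy, Err, Crit, Check}, add states in Sat(valid) with some successor in Z. Already a fixed point.
Sat(E[valid U idle]) = {Ack, Busy, Err, Crit, Check}
A[valid U E[valid U idle]]: least fixpoint, start Z0 = Sat(E[valid U idle]) = {Ack, Busy, Err, Crit, Check}, add states in Sat(valid) with every successor in Z. Already a fixed point.
Sat(A[valid U E[valid U idle]]) = {Ack, Busy, Err, Crit, Check}
Crit ∈ Sat(A[valid U E[valid U idle]]) = {Ack, Busy, Err, Crit, Check}, so the formula holds at Crit.

Yes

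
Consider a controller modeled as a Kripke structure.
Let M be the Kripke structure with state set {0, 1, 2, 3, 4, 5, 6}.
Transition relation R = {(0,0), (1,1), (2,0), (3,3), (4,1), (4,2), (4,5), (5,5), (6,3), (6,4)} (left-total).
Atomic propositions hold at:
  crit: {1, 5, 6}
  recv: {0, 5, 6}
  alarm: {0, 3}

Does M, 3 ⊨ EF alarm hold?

Yes

EF alarm: least fixpoint, start Z0 = {0, 3}, add states with some successor in Z. Z1 = {0, 2, 3, 6}; Z2 = {0, 2, 3, 4, 6}; fixed.
Sat(EF alarm) = {0, 2, 3, 4, 6}
3 ∈ Sat(EF alarm) = {0, 2, 3, 4, 6}, so the formula holds at 3.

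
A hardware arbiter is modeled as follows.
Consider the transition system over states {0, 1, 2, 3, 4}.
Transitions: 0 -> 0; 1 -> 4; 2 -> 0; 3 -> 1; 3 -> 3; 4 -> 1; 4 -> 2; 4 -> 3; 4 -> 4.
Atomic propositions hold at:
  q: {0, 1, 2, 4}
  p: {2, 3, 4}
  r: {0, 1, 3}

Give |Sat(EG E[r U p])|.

3

E[r U p]: least fixpoint, start Z0 = Sat(p) = {2, 3, 4}, add states in Sat(r) with some successor in Z. Z1 = {1, 2, 3, 4}; fixed.
Sat(E[r U p]) = {1, 2, 3, 4}
EG E[r U p]: greatest fixpoint, start Z0 = {1, 2, 3, 4}, keep only states in Sat with some successor in Z. Z1 = {1, 3, 4}; fixed.
Sat(EG E[r U p]) = {1, 3, 4}
|Sat(EG E[r U p])| = |{1, 3, 4}| = 3.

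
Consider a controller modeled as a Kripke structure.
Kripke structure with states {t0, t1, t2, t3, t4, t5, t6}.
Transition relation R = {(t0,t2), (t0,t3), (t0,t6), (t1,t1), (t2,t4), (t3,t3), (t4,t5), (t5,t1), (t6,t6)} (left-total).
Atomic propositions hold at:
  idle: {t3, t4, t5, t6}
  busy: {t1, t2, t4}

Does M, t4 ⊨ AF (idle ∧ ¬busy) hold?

Sat(¬busy) = {t0, t3, t5, t6}
Sat(idle ∧ ¬busy) = {t3, t5, t6}
AF (idle ∧ ¬busy): least fixpoint, start Z0 = {t3, t5, t6}, add states with every successor in Z. Z1 = {t3, t4, t5, t6}; Z2 = {t2, t3, t4, t5, t6}; Z3 = {t0, t2, t3, t4, t5, t6}; fixed.
Sat(AF (idle ∧ ¬busy)) = {t0, t2, t3, t4, t5, t6}
t4 ∈ Sat(AF (idle ∧ ¬busy)) = {t0, t2, t3, t4, t5, t6}, so the formula holds at t4.

Yes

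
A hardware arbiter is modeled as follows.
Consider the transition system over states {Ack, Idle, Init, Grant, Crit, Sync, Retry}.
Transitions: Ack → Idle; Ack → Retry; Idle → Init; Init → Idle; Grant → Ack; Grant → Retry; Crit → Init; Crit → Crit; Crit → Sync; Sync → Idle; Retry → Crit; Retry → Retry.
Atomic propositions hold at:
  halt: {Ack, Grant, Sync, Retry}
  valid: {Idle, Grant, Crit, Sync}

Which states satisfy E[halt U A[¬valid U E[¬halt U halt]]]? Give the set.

Sat(¬valid) = {Ack, Init, Retry}
Sat(¬halt) = {Idle, Init, Crit}
E[¬halt U halt]: least fixpoint, start Z0 = Sat(halt) = {Ack, Grant, Sync, Retry}, add states in Sat(¬halt) with some successor in Z. Z1 = {Ack, Grant, Crit, Sync, Retry}; fixed.
Sat(E[¬halt U halt]) = {Ack, Grant, Crit, Sync, Retry}
A[¬valid U E[¬halt U halt]]: least fixpoint, start Z0 = Sat(E[¬halt U halt]) = {Ack, Grant, Crit, Sync, Retry}, add states in Sat(¬valid) with every successor in Z. Already a fixed point.
Sat(A[¬valid U E[¬halt U halt]]) = {Ack, Grant, Crit, Sync, Retry}
E[halt U A[¬valid U E[¬halt U halt]]]: least fixpoint, start Z0 = Sat(A[¬valid U E[¬halt U halt]]) = {Ack, Grant, Crit, Sync, Retry}, add states in Sat(halt) with some successor in Z. Already a fixed point.
Sat(E[halt U A[¬valid U E[¬halt U halt]]]) = {Ack, Grant, Crit, Sync, Retry}

{Ack, Grant, Crit, Sync, Retry}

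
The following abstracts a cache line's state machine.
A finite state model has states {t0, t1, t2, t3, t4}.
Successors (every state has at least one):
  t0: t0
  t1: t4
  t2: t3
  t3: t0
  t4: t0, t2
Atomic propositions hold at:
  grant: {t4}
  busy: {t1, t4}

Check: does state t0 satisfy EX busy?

No

Sat(EX busy) = {s : some successor in {t1, t4}} = {t1}
t0 ∉ Sat(EX busy) = {t1}, so the formula does not hold at t0.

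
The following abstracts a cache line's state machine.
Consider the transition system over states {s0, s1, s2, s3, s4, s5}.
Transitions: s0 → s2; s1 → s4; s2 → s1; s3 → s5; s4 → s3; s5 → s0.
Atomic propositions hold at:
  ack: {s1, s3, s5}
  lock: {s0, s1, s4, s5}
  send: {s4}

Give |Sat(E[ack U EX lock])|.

Sat(EX lock) = {s : some successor in {s0, s1, s4, s5}} = {s1, s2, s3, s5}
E[ack U EX lock]: least fixpoint, start Z0 = Sat(EX lock) = {s1, s2, s3, s5}, add states in Sat(ack) with some successor in Z. Already a fixed point.
Sat(E[ack U EX lock]) = {s1, s2, s3, s5}
|Sat(E[ack U EX lock])| = |{s1, s2, s3, s5}| = 4.

4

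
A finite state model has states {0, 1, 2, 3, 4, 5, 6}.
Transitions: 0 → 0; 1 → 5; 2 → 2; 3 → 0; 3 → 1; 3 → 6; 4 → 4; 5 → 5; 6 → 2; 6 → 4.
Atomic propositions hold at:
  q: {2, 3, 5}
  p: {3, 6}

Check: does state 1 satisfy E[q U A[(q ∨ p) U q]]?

Sat(q ∨ p) = {2, 3, 5, 6}
A[(q ∨ p) U q]: least fixpoint, start Z0 = Sat(q) = {2, 3, 5}, add states in Sat(q ∨ p) with every successor in Z. Already a fixed point.
Sat(A[(q ∨ p) U q]) = {2, 3, 5}
E[q U A[(q ∨ p) U q]]: least fixpoint, start Z0 = Sat(A[(q ∨ p) U q]) = {2, 3, 5}, add states in Sat(q) with some successor in Z. Already a fixed point.
Sat(E[q U A[(q ∨ p) U q]]) = {2, 3, 5}
1 ∉ Sat(E[q U A[(q ∨ p) U q]]) = {2, 3, 5}, so the formula does not hold at 1.

No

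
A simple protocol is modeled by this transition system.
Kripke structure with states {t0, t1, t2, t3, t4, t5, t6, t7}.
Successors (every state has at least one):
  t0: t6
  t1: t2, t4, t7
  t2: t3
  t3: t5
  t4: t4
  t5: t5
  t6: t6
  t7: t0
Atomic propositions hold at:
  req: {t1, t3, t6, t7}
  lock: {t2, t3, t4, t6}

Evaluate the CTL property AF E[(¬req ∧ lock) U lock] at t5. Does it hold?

Sat(¬req) = {t0, t2, t4, t5}
Sat(¬req ∧ lock) = {t2, t4}
E[(¬req ∧ lock) U lock]: least fixpoint, start Z0 = Sat(lock) = {t2, t3, t4, t6}, add states in Sat(¬req ∧ lock) with some successor in Z. Already a fixed point.
Sat(E[(¬req ∧ lock) U lock]) = {t2, t3, t4, t6}
AF E[(¬req ∧ lock) U lock]: least fixpoint, start Z0 = {t2, t3, t4, t6}, add states with every successor in Z. Z1 = {t0, t2, t3, t4, t6}; Z2 = {t0, t2, t3, t4, t6, t7}; Z3 = {t0, t1, t2, t3, t4, t6, t7}; fixed.
Sat(AF E[(¬req ∧ lock) U lock]) = {t0, t1, t2, t3, t4, t6, t7}
t5 ∉ Sat(AF E[(¬req ∧ lock) U lock]) = {t0, t1, t2, t3, t4, t6, t7}, so the formula does not hold at t5.

No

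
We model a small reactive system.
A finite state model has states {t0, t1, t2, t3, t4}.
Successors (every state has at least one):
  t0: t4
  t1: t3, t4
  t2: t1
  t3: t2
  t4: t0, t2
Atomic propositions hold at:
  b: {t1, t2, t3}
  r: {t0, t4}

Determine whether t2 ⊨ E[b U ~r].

Sat(~r) = {t1, t2, t3}
E[b U ~r]: least fixpoint, start Z0 = Sat(~r) = {t1, t2, t3}, add states in Sat(b) with some successor in Z. Already a fixed point.
Sat(E[b U ~r]) = {t1, t2, t3}
t2 ∈ Sat(E[b U ~r]) = {t1, t2, t3}, so the formula holds at t2.

Yes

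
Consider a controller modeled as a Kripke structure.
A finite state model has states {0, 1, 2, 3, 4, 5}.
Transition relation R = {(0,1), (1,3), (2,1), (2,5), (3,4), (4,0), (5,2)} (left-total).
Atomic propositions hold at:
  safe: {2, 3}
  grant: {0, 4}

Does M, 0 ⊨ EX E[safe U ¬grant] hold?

Sat(¬grant) = {1, 2, 3, 5}
E[safe U ¬grant]: least fixpoint, start Z0 = Sat(¬grant) = {1, 2, 3, 5}, add states in Sat(safe) with some successor in Z. Already a fixed point.
Sat(E[safe U ¬grant]) = {1, 2, 3, 5}
Sat(EX E[safe U ¬grant]) = {s : some successor in {1, 2, 3, 5}} = {0, 1, 2, 5}
0 ∈ Sat(EX E[safe U ¬grant]) = {0, 1, 2, 5}, so the formula holds at 0.

Yes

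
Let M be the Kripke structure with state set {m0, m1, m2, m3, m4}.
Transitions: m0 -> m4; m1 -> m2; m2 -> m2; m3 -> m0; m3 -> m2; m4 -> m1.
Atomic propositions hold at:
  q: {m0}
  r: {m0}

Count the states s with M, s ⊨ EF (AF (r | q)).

2

Sat(r | q) = {m0}
AF (r | q): least fixpoint, start Z0 = {m0}, add states with every successor in Z. Already a fixed point.
Sat(AF (r | q)) = {m0}
EF (AF (r | q)): least fixpoint, start Z0 = {m0}, add states with some successor in Z. Z1 = {m0, m3}; fixed.
Sat(EF (AF (r | q))) = {m0, m3}
|Sat(EF (AF (r | q)))| = |{m0, m3}| = 2.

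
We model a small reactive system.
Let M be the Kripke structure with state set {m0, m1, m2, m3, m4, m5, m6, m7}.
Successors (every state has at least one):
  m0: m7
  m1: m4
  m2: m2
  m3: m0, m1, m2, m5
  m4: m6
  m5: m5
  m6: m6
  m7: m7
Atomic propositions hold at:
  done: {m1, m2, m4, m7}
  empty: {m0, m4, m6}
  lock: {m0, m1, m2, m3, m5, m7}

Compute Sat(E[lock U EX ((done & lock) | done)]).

{m0, m1, m2, m3, m7}

Sat(done & lock) = {m1, m2, m7}
Sat((done & lock) | done) = {m1, m2, m4, m7}
Sat(EX ((done & lock) | done)) = {s : some successor in {m1, m2, m4, m7}} = {m0, m1, m2, m3, m7}
E[lock U EX ((done & lock) | done)]: least fixpoint, start Z0 = Sat(EX ((done & lock) | done)) = {m0, m1, m2, m3, m7}, add states in Sat(lock) with some successor in Z. Already a fixed point.
Sat(E[lock U EX ((done & lock) | done)]) = {m0, m1, m2, m3, m7}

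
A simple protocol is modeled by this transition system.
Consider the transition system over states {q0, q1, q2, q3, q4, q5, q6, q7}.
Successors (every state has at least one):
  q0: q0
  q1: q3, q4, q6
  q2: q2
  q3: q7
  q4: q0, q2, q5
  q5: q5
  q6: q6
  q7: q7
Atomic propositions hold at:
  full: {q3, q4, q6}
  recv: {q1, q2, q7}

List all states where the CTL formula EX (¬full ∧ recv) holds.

Sat(¬full) = {q0, q1, q2, q5, q7}
Sat(¬full ∧ recv) = {q1, q2, q7}
Sat(EX (¬full ∧ recv)) = {s : some successor in {q1, q2, q7}} = {q2, q3, q4, q7}

{q2, q3, q4, q7}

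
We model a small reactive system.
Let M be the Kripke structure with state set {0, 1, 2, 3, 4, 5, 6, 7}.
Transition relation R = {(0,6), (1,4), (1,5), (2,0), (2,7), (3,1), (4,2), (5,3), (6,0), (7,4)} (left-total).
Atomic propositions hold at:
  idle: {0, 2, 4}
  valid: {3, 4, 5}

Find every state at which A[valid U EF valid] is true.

{1, 2, 3, 4, 5, 7}

EF valid: least fixpoint, start Z0 = {3, 4, 5}, add states with some successor in Z. Z1 = {1, 3, 4, 5, 7}; Z2 = {1, 2, 3, 4, 5, 7}; fixed.
Sat(EF valid) = {1, 2, 3, 4, 5, 7}
A[valid U EF valid]: least fixpoint, start Z0 = Sat(EF valid) = {1, 2, 3, 4, 5, 7}, add states in Sat(valid) with every successor in Z. Already a fixed point.
Sat(A[valid U EF valid]) = {1, 2, 3, 4, 5, 7}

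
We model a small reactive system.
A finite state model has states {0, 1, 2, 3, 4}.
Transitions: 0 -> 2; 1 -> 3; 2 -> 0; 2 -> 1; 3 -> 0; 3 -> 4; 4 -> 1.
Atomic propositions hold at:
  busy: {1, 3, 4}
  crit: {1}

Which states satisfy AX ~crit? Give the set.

Sat(~crit) = {0, 2, 3, 4}
Sat(AX ~crit) = {s : every successor in {0, 2, 3, 4}} = {0, 1, 3}

{0, 1, 3}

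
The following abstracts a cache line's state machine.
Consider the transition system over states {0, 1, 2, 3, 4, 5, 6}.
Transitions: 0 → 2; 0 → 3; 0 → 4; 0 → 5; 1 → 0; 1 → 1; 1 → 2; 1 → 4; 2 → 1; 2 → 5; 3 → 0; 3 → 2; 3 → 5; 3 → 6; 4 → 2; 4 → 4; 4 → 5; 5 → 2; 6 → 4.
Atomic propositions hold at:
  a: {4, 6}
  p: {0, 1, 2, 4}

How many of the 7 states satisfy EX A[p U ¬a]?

Sat(¬a) = {0, 1, 2, 3, 5}
A[p U ¬a]: least fixpoint, start Z0 = Sat(¬a) = {0, 1, 2, 3, 5}, add states in Sat(p) with every successor in Z. Already a fixed point.
Sat(A[p U ¬a]) = {0, 1, 2, 3, 5}
Sat(EX A[p U ¬a]) = {s : some successor in {0, 1, 2, 3, 5}} = {0, 1, 2, 3, 4, 5}
|Sat(EX A[p U ¬a])| = |{0, 1, 2, 3, 4, 5}| = 6.

6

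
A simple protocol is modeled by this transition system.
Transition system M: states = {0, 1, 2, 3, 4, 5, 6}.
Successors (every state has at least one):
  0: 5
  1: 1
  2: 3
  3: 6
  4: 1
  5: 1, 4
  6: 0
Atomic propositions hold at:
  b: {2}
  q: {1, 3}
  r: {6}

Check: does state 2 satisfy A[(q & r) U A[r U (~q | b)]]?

Sat(q & r) = ∅
Sat(~q) = {0, 2, 4, 5, 6}
Sat(~q | b) = {0, 2, 4, 5, 6}
A[r U (~q | b)]: least fixpoint, start Z0 = Sat((~q | b)) = {0, 2, 4, 5, 6}, add states in Sat(r) with every successor in Z. Already a fixed point.
Sat(A[r U (~q | b)]) = {0, 2, 4, 5, 6}
A[(q & r) U A[r U (~q | b)]]: least fixpoint, start Z0 = Sat(A[r U (~q | b)]) = {0, 2, 4, 5, 6}, add states in Sat(q & r) with every successor in Z. Already a fixed point.
Sat(A[(q & r) U A[r U (~q | b)]]) = {0, 2, 4, 5, 6}
2 ∈ Sat(A[(q & r) U A[r U (~q | b)]]) = {0, 2, 4, 5, 6}, so the formula holds at 2.

Yes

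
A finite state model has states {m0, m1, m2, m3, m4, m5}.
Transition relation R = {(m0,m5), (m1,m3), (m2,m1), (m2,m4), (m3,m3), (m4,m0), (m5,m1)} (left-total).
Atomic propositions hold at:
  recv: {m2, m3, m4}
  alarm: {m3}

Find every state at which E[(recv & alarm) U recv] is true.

Sat(recv & alarm) = {m3}
E[(recv & alarm) U recv]: least fixpoint, start Z0 = Sat(recv) = {m2, m3, m4}, add states in Sat(recv & alarm) with some successor in Z. Already a fixed point.
Sat(E[(recv & alarm) U recv]) = {m2, m3, m4}

{m2, m3, m4}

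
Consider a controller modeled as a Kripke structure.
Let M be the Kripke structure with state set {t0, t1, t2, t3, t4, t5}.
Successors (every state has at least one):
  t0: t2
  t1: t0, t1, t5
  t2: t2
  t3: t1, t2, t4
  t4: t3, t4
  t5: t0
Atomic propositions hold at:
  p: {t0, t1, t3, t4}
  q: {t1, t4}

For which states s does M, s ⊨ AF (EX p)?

{t1, t3, t4, t5}

Sat(EX p) = {s : some successor in {t0, t1, t3, t4}} = {t1, t3, t4, t5}
AF (EX p): least fixpoint, start Z0 = {t1, t3, t4, t5}, add states with every successor in Z. Already a fixed point.
Sat(AF (EX p)) = {t1, t3, t4, t5}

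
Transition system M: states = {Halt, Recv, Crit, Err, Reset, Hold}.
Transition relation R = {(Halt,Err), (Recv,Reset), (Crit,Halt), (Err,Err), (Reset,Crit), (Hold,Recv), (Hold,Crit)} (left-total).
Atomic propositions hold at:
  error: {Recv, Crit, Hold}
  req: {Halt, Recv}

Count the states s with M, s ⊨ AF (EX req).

4

Sat(EX req) = {s : some successor in {Halt, Recv}} = {Crit, Hold}
AF (EX req): least fixpoint, start Z0 = {Crit, Hold}, add states with every successor in Z. Z1 = {Crit, Reset, Hold}; Z2 = {Recv, Crit, Reset, Hold}; fixed.
Sat(AF (EX req)) = {Recv, Crit, Reset, Hold}
|Sat(AF (EX req))| = |{Recv, Crit, Reset, Hold}| = 4.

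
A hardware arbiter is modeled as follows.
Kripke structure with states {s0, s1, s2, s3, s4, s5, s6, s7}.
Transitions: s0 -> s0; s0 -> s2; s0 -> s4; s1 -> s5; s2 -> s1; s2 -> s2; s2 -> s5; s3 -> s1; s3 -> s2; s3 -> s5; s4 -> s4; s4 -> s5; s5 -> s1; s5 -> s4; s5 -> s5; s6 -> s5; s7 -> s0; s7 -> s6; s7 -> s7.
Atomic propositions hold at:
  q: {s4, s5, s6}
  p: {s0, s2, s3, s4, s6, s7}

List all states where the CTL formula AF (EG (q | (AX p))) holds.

Sat(AX p) = {s : every successor in {s0, s2, s3, s4, s6, s7}} = {s0, s7}
Sat(q | (AX p)) = {s0, s4, s5, s6, s7}
EG (q | (AX p)): greatest fixpoint, start Z0 = {s0, s4, s5, s6, s7}, keep only states in Sat with some successor in Z. Already a fixed point.
Sat(EG (q | (AX p))) = {s0, s4, s5, s6, s7}
AF (EG (q | (AX p))): least fixpoint, start Z0 = {s0, s4, s5, s6, s7}, add states with every successor in Z. Z1 = {s0, s1, s4, s5, s6, s7}; fixed.
Sat(AF (EG (q | (AX p)))) = {s0, s1, s4, s5, s6, s7}

{s0, s1, s4, s5, s6, s7}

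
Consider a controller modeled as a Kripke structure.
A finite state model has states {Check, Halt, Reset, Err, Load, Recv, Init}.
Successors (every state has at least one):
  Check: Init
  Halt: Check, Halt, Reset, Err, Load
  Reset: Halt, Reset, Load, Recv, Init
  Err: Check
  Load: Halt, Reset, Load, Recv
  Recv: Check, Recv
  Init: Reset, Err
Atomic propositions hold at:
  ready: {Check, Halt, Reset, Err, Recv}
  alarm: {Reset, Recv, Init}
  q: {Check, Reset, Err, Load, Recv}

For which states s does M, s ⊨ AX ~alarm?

{Err}

Sat(~alarm) = {Check, Halt, Err, Load}
Sat(AX ~alarm) = {s : every successor in {Check, Halt, Err, Load}} = {Err}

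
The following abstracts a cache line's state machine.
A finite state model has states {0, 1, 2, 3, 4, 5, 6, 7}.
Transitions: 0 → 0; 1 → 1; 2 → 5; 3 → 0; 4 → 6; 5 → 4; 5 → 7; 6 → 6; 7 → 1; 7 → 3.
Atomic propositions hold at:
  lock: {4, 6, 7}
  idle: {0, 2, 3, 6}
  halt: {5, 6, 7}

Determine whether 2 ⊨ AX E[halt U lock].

E[halt U lock]: least fixpoint, start Z0 = Sat(lock) = {4, 6, 7}, add states in Sat(halt) with some successor in Z. Z1 = {4, 5, 6, 7}; fixed.
Sat(E[halt U lock]) = {4, 5, 6, 7}
Sat(AX E[halt U lock]) = {s : every successor in {4, 5, 6, 7}} = {2, 4, 5, 6}
2 ∈ Sat(AX E[halt U lock]) = {2, 4, 5, 6}, so the formula holds at 2.

Yes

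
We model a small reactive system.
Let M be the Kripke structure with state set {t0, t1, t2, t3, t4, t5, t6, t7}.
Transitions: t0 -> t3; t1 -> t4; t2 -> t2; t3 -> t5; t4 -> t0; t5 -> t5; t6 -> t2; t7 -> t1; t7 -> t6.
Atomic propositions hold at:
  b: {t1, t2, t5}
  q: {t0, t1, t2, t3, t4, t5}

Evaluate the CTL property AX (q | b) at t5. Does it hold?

Sat(q | b) = {t0, t1, t2, t3, t4, t5}
Sat(AX (q | b)) = {s : every successor in {t0, t1, t2, t3, t4, t5}} = {t0, t1, t2, t3, t4, t5, t6}
t5 ∈ Sat(AX (q | b)) = {t0, t1, t2, t3, t4, t5, t6}, so the formula holds at t5.

Yes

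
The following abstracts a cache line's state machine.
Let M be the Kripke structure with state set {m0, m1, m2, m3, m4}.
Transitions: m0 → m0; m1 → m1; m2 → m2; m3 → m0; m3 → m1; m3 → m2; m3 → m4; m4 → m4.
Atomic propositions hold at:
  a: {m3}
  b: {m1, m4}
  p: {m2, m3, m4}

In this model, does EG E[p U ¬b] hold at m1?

No

Sat(¬b) = {m0, m2, m3}
E[p U ¬b]: least fixpoint, start Z0 = Sat(¬b) = {m0, m2, m3}, add states in Sat(p) with some successor in Z. Already a fixed point.
Sat(E[p U ¬b]) = {m0, m2, m3}
EG E[p U ¬b]: greatest fixpoint, start Z0 = {m0, m2, m3}, keep only states in Sat with some successor in Z. Already a fixed point.
Sat(EG E[p U ¬b]) = {m0, m2, m3}
m1 ∉ Sat(EG E[p U ¬b]) = {m0, m2, m3}, so the formula does not hold at m1.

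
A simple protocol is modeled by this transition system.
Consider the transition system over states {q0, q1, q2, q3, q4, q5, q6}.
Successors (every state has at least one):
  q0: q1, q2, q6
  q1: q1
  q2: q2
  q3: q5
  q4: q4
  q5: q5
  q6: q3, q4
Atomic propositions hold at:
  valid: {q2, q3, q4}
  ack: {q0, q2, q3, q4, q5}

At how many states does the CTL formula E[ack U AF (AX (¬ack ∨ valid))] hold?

Sat(¬ack) = {q1, q6}
Sat(¬ack ∨ valid) = {q1, q2, q3, q4, q6}
Sat(AX (¬ack ∨ valid)) = {s : every successor in {q1, q2, q3, q4, q6}} = {q0, q1, q2, q4, q6}
AF (AX (¬ack ∨ valid)): least fixpoint, start Z0 = {q0, q1, q2, q4, q6}, add states with every successor in Z. Already a fixed point.
Sat(AF (AX (¬ack ∨ valid))) = {q0, q1, q2, q4, q6}
E[ack U AF (AX (¬ack ∨ valid))]: least fixpoint, start Z0 = Sat(AF (AX (¬ack ∨ valid))) = {q0, q1, q2, q4, q6}, add states in Sat(ack) with some successor in Z. Already a fixed point.
Sat(E[ack U AF (AX (¬ack ∨ valid))]) = {q0, q1, q2, q4, q6}
|Sat(E[ack U AF (AX (¬ack ∨ valid))])| = |{q0, q1, q2, q4, q6}| = 5.

5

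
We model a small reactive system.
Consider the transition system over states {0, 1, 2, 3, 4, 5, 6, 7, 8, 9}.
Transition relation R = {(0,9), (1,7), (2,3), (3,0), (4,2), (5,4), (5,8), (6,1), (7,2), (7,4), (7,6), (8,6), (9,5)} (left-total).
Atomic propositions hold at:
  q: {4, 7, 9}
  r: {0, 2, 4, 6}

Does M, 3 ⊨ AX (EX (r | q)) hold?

Yes

Sat(r | q) = {0, 2, 4, 6, 7, 9}
Sat(EX (r | q)) = {s : some successor in {0, 2, 4, 6, 7, 9}} = {0, 1, 3, 4, 5, 7, 8}
Sat(AX (EX (r | q))) = {s : every successor in {0, 1, 3, 4, 5, 7, 8}} = {1, 2, 3, 5, 6, 9}
3 ∈ Sat(AX (EX (r | q))) = {1, 2, 3, 5, 6, 9}, so the formula holds at 3.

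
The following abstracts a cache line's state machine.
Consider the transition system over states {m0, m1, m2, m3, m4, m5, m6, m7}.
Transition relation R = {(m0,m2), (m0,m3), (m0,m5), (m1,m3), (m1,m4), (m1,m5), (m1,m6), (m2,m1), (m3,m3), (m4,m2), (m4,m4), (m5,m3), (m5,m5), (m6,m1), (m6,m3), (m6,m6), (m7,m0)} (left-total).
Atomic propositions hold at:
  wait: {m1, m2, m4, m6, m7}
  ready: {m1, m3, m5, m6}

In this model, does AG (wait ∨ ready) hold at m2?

Sat(wait ∨ ready) = {m1, m2, m3, m4, m5, m6, m7}
AG (wait ∨ ready): greatest fixpoint, start Z0 = {m1, m2, m3, m4, m5, m6, m7}, keep only states in Sat with every successor in Z. Z1 = {m1, m2, m3, m4, m5, m6}; fixed.
Sat(AG (wait ∨ ready)) = {m1, m2, m3, m4, m5, m6}
m2 ∈ Sat(AG (wait ∨ ready)) = {m1, m2, m3, m4, m5, m6}, so the formula holds at m2.

Yes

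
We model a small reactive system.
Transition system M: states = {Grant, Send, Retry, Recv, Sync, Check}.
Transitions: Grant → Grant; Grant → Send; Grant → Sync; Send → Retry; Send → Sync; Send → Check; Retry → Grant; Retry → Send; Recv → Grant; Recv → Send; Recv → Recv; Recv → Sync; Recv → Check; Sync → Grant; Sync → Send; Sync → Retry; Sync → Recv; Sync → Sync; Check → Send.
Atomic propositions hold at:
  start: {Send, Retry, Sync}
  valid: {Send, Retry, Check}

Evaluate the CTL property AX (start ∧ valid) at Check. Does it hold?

Sat(start ∧ valid) = {Send, Retry}
Sat(AX (start ∧ valid)) = {s : every successor in {Send, Retry}} = {Check}
Check ∈ Sat(AX (start ∧ valid)) = {Check}, so the formula holds at Check.

Yes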